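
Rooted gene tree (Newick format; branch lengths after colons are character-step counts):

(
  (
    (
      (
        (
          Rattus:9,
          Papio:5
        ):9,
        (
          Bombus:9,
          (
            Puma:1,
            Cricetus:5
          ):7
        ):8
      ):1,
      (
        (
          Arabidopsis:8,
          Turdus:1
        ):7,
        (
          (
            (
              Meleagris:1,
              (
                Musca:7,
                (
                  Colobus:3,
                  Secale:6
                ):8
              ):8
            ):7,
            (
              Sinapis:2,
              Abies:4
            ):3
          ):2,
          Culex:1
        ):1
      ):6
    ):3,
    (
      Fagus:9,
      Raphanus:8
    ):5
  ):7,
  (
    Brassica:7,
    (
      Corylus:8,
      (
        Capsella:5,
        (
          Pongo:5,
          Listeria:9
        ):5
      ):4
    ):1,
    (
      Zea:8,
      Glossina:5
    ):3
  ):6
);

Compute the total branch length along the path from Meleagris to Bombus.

35

The path runs Meleagris → … → MRCA → … → Bombus; the MRCA is the node subtending (((Rattus,Papio),(Bombus,(Puma,Cricetus))),((Arabidopsis,Turdus),(((Meleagris,(Musca,(Colobus,Secale))),(Sinapis,Abies)),Culex))).
Branch lengths along that path: 1 + 7 + 2 + 1 + 6 + 1 + 8 + 9 = 35.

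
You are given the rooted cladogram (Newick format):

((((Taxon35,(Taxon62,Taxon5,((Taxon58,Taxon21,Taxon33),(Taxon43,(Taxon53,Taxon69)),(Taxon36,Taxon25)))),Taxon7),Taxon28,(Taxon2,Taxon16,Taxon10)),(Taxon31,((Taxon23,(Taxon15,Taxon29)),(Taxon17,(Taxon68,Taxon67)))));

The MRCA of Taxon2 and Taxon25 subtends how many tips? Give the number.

The MRCA of Taxon2 and Taxon25 is the node subtending (((Taxon35,(Taxon62,Taxon5,((Taxon58,Taxon21,Taxon33),(Taxon43,(Taxon53,Taxon69)),(Taxon36,Taxon25)))),Taxon7),Taxon28,(Taxon2,Taxon16,Taxon10)).
That clade contains 16 terminal taxa: Taxon10, Taxon16, Taxon2, Taxon21, Taxon25, Taxon28, Taxon33, Taxon35, Taxon36, Taxon43, Taxon5, Taxon53, Taxon58, Taxon62, Taxon69, Taxon7.

16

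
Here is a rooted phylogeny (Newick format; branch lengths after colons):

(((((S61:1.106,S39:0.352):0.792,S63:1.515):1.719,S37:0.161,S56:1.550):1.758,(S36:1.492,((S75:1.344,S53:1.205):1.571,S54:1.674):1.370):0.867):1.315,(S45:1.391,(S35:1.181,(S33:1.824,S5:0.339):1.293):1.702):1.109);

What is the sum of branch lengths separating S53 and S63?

10.005

The path runs S53 → … → MRCA → … → S63; the MRCA is the node subtending ((((S61,S39),S63),S37,S56),(S36,((S75,S53),S54))).
Branch lengths along that path: 1.205 + 1.571 + 1.370 + 0.867 + 1.758 + 1.719 + 1.515 = 10.005.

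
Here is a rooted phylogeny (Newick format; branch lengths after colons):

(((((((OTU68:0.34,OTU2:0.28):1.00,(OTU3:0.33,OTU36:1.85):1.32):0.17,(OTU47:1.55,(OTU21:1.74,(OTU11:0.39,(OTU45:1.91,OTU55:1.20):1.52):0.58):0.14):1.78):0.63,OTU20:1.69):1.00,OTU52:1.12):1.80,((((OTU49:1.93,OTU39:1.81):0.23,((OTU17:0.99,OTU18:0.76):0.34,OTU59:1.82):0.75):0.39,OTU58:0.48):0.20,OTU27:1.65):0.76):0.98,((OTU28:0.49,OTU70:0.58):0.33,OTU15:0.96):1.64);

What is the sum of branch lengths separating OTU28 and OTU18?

6.64

The path runs OTU28 → … → MRCA → … → OTU18; the MRCA is the root of the tree.
Branch lengths along that path: 0.49 + 0.33 + 1.64 + 0.98 + 0.76 + 0.20 + 0.39 + 0.75 + 0.34 + 0.76 = 6.64.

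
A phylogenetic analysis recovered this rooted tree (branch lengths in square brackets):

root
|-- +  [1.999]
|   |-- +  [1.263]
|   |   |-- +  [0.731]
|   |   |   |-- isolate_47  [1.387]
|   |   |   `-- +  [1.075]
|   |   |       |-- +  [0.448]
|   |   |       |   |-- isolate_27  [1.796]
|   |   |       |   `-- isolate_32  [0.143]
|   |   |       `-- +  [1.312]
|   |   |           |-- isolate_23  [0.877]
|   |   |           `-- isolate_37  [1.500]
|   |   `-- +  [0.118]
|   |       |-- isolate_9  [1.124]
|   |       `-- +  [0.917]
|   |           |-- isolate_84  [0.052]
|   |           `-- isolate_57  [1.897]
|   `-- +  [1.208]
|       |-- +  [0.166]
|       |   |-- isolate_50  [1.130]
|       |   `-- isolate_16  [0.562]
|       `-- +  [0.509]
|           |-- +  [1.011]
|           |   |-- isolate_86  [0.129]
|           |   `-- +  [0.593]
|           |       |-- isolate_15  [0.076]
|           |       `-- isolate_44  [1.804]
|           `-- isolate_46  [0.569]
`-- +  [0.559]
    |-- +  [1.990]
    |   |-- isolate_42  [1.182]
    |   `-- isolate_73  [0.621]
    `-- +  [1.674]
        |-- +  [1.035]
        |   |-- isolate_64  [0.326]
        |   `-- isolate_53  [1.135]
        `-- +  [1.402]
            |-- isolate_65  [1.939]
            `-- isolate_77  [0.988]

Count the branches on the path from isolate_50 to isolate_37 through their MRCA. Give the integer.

The MRCA of isolate_50 and isolate_37 is the node subtending (((isolate_47,((isolate_27,isolate_32),(isolate_23,isolate_37))),(isolate_9,(isolate_84,isolate_57))),((isolate_50,isolate_16),((isolate_86,(isolate_15,isolate_44)),isolate_46))).
From isolate_50 up to that node: 3 branches. From isolate_37 up to the same node: 5 branches. Total: 3 + 5 = 8.

8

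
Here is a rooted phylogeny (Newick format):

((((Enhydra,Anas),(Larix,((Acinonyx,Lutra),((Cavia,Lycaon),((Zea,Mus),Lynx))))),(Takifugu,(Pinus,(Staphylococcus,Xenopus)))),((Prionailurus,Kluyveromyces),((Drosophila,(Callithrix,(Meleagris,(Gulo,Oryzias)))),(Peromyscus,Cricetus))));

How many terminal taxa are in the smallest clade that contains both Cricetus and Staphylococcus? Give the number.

The MRCA of Cricetus and Staphylococcus is the root, so the clade is the entire tree.
That clade contains 23 terminal taxa: Acinonyx, Anas, Callithrix, Cavia, Cricetus, Drosophila, Enhydra, Gulo, Kluyveromyces, Larix, Lutra, Lycaon, Lynx, Meleagris, Mus, Oryzias, Peromyscus, Pinus, Prionailurus, Staphylococcus, Takifugu, Xenopus, Zea.

23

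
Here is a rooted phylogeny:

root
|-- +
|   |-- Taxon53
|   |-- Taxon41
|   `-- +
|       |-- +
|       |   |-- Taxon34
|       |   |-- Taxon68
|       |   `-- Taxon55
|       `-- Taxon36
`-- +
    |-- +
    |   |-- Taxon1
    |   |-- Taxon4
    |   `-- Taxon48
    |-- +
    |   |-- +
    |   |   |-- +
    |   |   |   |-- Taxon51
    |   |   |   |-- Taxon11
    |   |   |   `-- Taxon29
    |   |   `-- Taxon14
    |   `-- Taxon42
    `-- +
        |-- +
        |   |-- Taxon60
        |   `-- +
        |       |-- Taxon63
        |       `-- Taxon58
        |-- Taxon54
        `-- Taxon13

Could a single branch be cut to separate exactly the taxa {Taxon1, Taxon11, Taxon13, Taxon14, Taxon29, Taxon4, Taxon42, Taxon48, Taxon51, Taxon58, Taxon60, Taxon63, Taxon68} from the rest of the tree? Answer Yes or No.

No

The MRCA of the listed taxa is the root, so the smallest clade containing them is the whole tree.
That clade also contains Taxon34, Taxon36, Taxon41, Taxon53, Taxon54, Taxon55, which are not in the proposed group, so the group is not monophyletic.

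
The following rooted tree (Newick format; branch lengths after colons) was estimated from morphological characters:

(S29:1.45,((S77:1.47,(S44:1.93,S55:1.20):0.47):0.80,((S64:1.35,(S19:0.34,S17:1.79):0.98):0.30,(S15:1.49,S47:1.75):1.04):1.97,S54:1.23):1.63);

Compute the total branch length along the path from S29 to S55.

5.55

The path runs S29 → … → MRCA → … → S55; the MRCA is the root of the tree.
Branch lengths along that path: 1.45 + 1.63 + 0.80 + 0.47 + 1.20 = 5.55.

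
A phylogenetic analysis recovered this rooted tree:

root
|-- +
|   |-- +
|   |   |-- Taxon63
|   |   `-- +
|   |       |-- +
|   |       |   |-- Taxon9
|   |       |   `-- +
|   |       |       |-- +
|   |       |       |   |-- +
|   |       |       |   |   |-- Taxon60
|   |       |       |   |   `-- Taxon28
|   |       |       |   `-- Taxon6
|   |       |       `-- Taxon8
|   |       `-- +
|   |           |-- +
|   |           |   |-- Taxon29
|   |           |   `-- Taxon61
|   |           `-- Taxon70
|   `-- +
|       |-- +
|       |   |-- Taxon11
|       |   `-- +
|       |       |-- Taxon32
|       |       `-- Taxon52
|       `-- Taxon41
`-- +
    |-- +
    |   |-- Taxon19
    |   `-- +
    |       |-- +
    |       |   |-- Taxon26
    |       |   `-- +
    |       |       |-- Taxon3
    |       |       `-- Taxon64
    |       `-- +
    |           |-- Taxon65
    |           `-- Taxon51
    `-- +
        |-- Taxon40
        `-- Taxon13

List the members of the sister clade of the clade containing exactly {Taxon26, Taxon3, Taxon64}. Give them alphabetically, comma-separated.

The clade containing exactly {Taxon26, Taxon3, Taxon64} attaches to the tree at the node subtending ((Taxon26,(Taxon3,Taxon64)),(Taxon65,Taxon51)).
The other lineage descending from that same node — the sister group — is (Taxon65,Taxon51); its 2 tips in alphabetical order are the answer.

Taxon51, Taxon65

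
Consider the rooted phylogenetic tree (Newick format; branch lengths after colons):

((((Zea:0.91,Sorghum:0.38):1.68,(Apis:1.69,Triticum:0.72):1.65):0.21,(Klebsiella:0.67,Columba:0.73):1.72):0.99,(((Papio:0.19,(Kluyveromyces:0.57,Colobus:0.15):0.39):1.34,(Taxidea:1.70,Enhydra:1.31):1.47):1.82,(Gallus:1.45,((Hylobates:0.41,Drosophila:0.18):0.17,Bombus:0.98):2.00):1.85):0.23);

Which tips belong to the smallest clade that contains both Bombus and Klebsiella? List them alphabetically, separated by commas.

Apis, Bombus, Colobus, Columba, Drosophila, Enhydra, Gallus, Hylobates, Klebsiella, Kluyveromyces, Papio, Sorghum, Taxidea, Triticum, Zea

Tracing Bombus: it sits inside ((Hylobates,Drosophila),Bombus).
Tracing Klebsiella: it sits inside (Klebsiella,Columba).
The smallest clade enclosing both is the whole tree (their MRCA is the root), so the answer is all 15 tips in alphabetical order.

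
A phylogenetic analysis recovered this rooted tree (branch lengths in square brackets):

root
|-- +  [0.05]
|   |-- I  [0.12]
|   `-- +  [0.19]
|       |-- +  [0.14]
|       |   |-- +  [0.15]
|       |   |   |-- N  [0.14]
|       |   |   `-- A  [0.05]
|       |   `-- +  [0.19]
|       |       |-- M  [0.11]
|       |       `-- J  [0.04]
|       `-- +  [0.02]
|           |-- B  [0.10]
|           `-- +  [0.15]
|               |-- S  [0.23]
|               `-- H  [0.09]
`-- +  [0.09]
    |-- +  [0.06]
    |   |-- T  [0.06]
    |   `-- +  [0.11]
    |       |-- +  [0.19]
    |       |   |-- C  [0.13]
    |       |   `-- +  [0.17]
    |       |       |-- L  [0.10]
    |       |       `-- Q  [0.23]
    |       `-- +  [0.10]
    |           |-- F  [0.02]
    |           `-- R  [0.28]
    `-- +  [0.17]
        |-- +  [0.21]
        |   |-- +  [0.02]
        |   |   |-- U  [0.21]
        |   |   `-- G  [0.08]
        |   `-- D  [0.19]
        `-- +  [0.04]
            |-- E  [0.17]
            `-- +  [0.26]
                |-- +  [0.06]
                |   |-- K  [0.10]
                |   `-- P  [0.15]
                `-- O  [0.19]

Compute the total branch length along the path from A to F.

0.96

The path runs A → … → MRCA → … → F; the MRCA is the root of the tree.
Branch lengths along that path: 0.05 + 0.15 + 0.14 + 0.19 + 0.05 + 0.09 + 0.06 + 0.11 + 0.10 + 0.02 = 0.96.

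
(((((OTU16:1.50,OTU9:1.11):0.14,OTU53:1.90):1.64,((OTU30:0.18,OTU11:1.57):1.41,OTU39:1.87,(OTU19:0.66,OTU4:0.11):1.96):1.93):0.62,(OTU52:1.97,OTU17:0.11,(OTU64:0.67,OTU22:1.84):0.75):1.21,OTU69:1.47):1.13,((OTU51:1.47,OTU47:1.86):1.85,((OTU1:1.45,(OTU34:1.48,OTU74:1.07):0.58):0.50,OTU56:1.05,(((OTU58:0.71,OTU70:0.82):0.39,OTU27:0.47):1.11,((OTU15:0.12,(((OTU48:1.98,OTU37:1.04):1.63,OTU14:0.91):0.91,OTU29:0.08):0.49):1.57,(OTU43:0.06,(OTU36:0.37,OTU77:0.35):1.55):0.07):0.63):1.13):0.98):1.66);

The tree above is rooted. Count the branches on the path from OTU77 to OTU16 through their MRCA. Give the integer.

12

The MRCA of OTU77 and OTU16 is the root of the tree.
From OTU77 up to that node: 7 branches. From OTU16 up to the same node: 5 branches. Total: 7 + 5 = 12.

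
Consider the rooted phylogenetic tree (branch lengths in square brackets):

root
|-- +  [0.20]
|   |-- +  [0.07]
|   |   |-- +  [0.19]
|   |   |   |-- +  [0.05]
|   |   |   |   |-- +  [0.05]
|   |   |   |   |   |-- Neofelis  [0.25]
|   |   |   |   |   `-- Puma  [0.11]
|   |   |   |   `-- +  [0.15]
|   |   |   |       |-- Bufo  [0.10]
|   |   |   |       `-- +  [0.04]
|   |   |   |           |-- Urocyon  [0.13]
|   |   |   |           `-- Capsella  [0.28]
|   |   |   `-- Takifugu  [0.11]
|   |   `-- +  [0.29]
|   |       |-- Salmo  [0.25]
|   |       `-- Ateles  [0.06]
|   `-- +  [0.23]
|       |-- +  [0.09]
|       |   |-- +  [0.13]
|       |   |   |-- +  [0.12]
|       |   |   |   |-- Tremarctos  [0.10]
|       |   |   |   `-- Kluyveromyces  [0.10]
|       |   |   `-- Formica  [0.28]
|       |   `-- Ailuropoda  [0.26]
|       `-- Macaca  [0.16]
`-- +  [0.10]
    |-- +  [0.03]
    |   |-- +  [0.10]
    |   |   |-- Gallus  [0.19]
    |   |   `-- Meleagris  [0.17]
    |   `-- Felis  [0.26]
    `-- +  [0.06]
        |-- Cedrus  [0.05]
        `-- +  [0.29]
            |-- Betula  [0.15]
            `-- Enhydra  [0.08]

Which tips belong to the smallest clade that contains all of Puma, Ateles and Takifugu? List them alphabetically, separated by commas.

Tracing Puma: it sits inside (Neofelis,Puma).
Tracing Ateles: it sits inside (Salmo,Ateles).
Tracing Takifugu: it sits inside (((Neofelis,Puma),(Bufo,(Urocyon,Capsella))),Takifugu).
The smallest clade enclosing all 3 is ((((Neofelis,Puma),(Bufo,(Urocyon,Capsella))),Takifugu),(Salmo,Ateles)); the answer is its 8 terminal taxa in alphabetical order.

Ateles, Bufo, Capsella, Neofelis, Puma, Salmo, Takifugu, Urocyon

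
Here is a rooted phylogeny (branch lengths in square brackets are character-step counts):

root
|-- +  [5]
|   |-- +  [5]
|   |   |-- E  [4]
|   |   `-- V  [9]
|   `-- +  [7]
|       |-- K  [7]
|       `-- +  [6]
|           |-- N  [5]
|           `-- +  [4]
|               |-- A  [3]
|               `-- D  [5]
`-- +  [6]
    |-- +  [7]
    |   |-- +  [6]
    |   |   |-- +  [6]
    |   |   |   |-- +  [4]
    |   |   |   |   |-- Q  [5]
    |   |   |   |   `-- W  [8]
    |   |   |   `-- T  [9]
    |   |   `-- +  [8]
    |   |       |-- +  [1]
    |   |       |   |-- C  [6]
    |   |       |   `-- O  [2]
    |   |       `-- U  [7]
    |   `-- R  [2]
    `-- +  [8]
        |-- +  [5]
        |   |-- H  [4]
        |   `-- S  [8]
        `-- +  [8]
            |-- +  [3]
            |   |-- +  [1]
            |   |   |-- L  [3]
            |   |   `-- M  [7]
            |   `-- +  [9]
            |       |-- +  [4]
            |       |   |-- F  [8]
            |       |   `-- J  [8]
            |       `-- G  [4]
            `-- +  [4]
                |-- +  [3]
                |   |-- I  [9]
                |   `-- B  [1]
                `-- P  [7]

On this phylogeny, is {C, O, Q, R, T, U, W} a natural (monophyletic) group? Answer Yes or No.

Yes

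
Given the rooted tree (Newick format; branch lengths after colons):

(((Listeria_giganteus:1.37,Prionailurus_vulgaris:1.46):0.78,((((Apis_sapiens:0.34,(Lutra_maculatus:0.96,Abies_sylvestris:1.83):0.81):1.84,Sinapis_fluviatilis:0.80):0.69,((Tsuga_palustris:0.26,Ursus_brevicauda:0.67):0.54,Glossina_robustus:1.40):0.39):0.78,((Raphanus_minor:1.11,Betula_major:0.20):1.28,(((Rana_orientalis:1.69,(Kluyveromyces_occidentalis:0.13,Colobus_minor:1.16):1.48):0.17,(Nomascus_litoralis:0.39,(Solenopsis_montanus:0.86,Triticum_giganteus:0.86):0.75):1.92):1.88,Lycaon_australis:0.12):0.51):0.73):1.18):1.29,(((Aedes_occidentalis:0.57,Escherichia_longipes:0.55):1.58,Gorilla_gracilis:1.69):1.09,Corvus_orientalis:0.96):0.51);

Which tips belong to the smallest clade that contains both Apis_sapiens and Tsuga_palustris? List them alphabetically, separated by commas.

Tracing Apis_sapiens: it sits inside (Apis_sapiens,(Lutra_maculatus,Abies_sylvestris)).
Tracing Tsuga_palustris: it sits inside (Tsuga_palustris,Ursus_brevicauda).
The smallest clade enclosing both is (((Apis_sapiens,(Lutra_maculatus,Abies_sylvestris)),Sinapis_fluviatilis),((Tsuga_palustris,Ursus_brevicauda),Glossina_robustus)); the answer is its 7 terminal taxa in alphabetical order.

Abies_sylvestris, Apis_sapiens, Glossina_robustus, Lutra_maculatus, Sinapis_fluviatilis, Tsuga_palustris, Ursus_brevicauda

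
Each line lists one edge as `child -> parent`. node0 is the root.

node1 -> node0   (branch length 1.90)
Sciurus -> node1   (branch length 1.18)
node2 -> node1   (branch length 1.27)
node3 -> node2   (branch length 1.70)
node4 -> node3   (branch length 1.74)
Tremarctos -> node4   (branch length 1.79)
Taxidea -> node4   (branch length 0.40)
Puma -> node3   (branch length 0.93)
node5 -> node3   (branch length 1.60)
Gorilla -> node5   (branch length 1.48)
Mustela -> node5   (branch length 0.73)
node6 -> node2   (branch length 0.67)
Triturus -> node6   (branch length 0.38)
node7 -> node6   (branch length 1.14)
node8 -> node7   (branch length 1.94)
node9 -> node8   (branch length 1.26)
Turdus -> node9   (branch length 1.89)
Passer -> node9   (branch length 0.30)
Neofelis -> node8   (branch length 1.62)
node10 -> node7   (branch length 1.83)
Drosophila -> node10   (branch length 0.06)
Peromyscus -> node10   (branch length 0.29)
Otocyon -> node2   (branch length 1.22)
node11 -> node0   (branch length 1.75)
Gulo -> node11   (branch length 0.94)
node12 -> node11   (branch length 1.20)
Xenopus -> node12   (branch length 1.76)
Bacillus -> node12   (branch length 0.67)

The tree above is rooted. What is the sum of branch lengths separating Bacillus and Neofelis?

The path runs Bacillus → … → MRCA → … → Neofelis; the MRCA is the root of the tree.
Branch lengths along that path: 0.67 + 1.20 + 1.75 + 1.90 + 1.27 + 0.67 + 1.14 + 1.94 + 1.62 = 12.16.

12.16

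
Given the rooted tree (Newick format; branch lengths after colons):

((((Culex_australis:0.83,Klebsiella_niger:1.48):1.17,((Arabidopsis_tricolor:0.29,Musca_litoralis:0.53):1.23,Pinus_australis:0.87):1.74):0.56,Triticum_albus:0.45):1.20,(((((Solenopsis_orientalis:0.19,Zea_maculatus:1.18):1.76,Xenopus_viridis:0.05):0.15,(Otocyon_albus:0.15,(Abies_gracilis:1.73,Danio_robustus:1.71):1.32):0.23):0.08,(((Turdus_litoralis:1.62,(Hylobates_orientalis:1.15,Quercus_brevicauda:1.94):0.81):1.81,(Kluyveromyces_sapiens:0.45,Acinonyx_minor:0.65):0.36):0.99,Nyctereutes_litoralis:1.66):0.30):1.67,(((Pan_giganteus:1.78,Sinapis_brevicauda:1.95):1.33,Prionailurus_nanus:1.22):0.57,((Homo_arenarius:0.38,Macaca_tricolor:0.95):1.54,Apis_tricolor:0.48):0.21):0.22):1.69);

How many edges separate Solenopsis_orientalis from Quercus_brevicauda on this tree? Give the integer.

9

The MRCA of Solenopsis_orientalis and Quercus_brevicauda is the node subtending ((((Solenopsis_orientalis,Zea_maculatus),Xenopus_viridis),(Otocyon_albus,(Abies_gracilis,Danio_robustus))),(((Turdus_litoralis,(Hylobates_orientalis,Quercus_brevicauda)),(Kluyveromyces_sapiens,Acinonyx_minor)),Nyctereutes_litoralis)).
From Solenopsis_orientalis up to that node: 4 branches. From Quercus_brevicauda up to the same node: 5 branches. Total: 4 + 5 = 9.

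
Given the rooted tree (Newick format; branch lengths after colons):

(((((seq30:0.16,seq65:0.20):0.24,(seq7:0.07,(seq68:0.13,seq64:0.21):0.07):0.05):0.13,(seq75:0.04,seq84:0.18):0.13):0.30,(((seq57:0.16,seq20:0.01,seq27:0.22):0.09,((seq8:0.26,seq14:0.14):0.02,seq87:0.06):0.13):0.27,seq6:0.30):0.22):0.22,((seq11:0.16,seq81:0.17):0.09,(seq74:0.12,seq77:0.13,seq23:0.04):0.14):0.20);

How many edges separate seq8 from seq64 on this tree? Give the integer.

10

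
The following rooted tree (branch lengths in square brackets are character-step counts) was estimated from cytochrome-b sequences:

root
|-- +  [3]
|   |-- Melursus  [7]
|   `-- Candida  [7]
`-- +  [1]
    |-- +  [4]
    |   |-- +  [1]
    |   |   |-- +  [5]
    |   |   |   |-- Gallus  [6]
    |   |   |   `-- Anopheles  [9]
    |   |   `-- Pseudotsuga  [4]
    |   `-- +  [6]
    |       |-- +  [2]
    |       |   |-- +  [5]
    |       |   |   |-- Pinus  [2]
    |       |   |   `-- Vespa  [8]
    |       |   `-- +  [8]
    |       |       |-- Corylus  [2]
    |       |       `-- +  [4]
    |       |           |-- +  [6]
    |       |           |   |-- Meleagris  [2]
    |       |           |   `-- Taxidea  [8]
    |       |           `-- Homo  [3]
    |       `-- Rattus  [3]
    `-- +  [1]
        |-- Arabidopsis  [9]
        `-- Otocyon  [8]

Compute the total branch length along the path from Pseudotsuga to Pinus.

The path runs Pseudotsuga → … → MRCA → … → Pinus; the MRCA is the node subtending (((Gallus,Anopheles),Pseudotsuga),(((Pinus,Vespa),(Corylus,((Meleagris,Taxidea),Homo))),Rattus)).
Branch lengths along that path: 4 + 1 + 6 + 2 + 5 + 2 = 20.

20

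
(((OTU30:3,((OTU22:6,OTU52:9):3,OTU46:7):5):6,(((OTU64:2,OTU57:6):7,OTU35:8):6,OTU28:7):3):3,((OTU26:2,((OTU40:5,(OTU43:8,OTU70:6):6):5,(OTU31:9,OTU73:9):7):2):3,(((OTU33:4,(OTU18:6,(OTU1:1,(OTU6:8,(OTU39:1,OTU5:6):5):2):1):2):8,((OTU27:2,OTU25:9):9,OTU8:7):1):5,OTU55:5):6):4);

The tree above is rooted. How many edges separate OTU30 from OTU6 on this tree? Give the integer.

11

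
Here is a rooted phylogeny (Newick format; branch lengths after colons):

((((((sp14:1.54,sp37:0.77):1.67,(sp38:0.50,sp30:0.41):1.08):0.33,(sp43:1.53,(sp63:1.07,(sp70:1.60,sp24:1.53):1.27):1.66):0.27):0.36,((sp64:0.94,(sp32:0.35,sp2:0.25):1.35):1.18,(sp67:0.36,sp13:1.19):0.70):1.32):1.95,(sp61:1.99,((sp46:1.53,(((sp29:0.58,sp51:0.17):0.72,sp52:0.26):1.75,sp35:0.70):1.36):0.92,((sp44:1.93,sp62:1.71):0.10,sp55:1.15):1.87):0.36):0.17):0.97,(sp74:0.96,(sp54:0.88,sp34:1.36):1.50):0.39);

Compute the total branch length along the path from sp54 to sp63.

9.05

The path runs sp54 → … → MRCA → … → sp63; the MRCA is the root of the tree.
Branch lengths along that path: 0.88 + 1.50 + 0.39 + 0.97 + 1.95 + 0.36 + 0.27 + 1.66 + 1.07 = 9.05.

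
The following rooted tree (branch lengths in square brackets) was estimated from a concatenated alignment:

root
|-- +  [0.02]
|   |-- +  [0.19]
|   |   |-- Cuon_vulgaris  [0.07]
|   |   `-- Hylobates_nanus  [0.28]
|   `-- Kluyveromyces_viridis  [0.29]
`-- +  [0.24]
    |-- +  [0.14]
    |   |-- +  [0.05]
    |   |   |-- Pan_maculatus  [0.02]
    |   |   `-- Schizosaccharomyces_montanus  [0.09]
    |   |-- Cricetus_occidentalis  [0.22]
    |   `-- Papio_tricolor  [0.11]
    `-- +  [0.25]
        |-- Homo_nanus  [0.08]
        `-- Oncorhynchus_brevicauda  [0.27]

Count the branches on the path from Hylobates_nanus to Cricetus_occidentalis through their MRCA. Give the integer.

6

The MRCA of Hylobates_nanus and Cricetus_occidentalis is the root of the tree.
From Hylobates_nanus up to that node: 3 branches. From Cricetus_occidentalis up to the same node: 3 branches. Total: 3 + 3 = 6.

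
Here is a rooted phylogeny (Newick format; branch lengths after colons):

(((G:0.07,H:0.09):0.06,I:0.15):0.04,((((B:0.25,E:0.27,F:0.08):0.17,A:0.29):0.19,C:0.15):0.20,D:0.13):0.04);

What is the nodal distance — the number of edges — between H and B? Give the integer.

8

The MRCA of H and B is the root of the tree.
From H up to that node: 3 branches. From B up to the same node: 5 branches. Total: 3 + 5 = 8.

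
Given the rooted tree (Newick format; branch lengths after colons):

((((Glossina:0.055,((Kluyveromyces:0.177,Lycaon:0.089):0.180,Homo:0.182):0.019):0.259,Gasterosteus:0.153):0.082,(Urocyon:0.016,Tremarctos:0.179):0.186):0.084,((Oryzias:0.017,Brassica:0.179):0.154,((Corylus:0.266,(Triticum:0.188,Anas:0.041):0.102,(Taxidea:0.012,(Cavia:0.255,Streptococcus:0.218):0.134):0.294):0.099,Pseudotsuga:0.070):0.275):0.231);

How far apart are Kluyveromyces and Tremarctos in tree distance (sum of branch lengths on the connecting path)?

The path runs Kluyveromyces → … → MRCA → … → Tremarctos; the MRCA is the node subtending (((Glossina,((Kluyveromyces,Lycaon),Homo)),Gasterosteus),(Urocyon,Tremarctos)).
Branch lengths along that path: 0.177 + 0.180 + 0.019 + 0.259 + 0.082 + 0.186 + 0.179 = 1.082.

1.082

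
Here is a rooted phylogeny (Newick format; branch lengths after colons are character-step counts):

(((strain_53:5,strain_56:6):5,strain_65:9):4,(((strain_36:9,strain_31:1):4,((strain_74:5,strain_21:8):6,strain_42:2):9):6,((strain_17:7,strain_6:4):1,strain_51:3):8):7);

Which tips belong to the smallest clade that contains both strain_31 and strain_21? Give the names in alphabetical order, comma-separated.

strain_21, strain_31, strain_36, strain_42, strain_74

Tracing strain_31: it sits inside (strain_36,strain_31).
Tracing strain_21: it sits inside (strain_74,strain_21).
The smallest clade enclosing both is ((strain_36,strain_31),((strain_74,strain_21),strain_42)); the answer is its 5 terminal taxa in alphabetical order.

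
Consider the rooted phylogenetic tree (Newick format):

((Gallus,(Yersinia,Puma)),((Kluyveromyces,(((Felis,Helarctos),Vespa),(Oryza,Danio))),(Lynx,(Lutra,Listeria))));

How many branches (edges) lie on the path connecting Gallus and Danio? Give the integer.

7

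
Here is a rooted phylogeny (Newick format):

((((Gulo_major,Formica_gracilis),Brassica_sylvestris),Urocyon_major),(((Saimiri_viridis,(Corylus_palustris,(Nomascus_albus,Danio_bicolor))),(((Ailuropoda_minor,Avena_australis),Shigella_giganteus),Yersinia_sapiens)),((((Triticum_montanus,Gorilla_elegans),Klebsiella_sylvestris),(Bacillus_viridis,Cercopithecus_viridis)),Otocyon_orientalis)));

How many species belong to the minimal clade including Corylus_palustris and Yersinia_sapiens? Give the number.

The MRCA of Corylus_palustris and Yersinia_sapiens is the node subtending ((Saimiri_viridis,(Corylus_palustris,(Nomascus_albus,Danio_bicolor))),(((Ailuropoda_minor,Avena_australis),Shigella_giganteus),Yersinia_sapiens)).
That clade contains 8 terminal taxa: Ailuropoda_minor, Avena_australis, Corylus_palustris, Danio_bicolor, Nomascus_albus, Saimiri_viridis, Shigella_giganteus, Yersinia_sapiens.

8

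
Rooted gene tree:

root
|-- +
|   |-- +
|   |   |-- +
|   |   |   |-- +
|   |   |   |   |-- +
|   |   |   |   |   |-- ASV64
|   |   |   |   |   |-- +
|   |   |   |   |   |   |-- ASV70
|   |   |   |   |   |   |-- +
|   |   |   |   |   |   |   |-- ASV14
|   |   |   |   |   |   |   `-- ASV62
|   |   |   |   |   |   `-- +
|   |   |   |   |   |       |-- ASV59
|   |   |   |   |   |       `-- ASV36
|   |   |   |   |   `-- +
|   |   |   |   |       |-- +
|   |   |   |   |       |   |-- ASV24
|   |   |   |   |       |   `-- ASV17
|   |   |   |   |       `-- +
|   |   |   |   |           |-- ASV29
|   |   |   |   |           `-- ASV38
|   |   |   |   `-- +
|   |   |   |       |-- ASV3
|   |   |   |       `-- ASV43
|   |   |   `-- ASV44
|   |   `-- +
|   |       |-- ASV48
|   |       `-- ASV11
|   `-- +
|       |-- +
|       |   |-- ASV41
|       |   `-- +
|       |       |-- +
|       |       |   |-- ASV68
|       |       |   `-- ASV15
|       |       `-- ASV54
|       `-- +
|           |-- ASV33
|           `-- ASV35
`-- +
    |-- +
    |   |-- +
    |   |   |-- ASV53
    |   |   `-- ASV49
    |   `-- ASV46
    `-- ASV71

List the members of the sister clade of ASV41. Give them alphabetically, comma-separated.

ASV15, ASV54, ASV68

ASV41 attaches to the tree at the node subtending (ASV41,((ASV68,ASV15),ASV54)).
The other lineage descending from that same node — the sister group — is ((ASV68,ASV15),ASV54); its 3 tips in alphabetical order are the answer.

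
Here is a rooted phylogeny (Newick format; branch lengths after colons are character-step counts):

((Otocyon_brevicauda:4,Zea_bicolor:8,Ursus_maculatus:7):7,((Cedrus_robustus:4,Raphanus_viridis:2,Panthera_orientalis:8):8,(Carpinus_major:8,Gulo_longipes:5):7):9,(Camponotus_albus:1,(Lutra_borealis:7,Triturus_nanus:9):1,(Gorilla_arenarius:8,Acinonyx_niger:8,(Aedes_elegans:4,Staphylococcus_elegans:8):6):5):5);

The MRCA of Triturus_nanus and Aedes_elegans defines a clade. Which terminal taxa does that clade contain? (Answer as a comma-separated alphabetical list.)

Acinonyx_niger, Aedes_elegans, Camponotus_albus, Gorilla_arenarius, Lutra_borealis, Staphylococcus_elegans, Triturus_nanus

Tracing Triturus_nanus: it sits inside (Lutra_borealis,Triturus_nanus).
Tracing Aedes_elegans: it sits inside (Aedes_elegans,Staphylococcus_elegans).
The smallest clade enclosing both is (Camponotus_albus,(Lutra_borealis,Triturus_nanus),(Gorilla_arenarius,Acinonyx_niger,(Aedes_elegans,Staphylococcus_elegans))); the answer is its 7 terminal taxa in alphabetical order.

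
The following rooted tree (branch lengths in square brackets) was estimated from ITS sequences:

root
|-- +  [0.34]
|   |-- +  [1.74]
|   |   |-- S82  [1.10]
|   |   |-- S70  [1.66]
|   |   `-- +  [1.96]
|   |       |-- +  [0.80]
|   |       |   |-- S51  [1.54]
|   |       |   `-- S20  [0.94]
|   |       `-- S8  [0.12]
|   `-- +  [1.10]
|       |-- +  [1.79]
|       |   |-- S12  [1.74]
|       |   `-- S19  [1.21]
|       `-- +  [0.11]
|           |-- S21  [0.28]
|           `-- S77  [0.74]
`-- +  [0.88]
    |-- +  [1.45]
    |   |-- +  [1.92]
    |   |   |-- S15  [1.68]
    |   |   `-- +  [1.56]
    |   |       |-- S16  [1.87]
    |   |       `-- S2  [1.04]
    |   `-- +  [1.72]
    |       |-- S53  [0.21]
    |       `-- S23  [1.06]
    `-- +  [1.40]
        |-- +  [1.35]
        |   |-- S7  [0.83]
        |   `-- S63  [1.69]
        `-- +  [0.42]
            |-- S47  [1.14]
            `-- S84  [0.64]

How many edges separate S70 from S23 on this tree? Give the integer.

The MRCA of S70 and S23 is the root of the tree.
From S70 up to that node: 3 branches. From S23 up to the same node: 4 branches. Total: 3 + 4 = 7.

7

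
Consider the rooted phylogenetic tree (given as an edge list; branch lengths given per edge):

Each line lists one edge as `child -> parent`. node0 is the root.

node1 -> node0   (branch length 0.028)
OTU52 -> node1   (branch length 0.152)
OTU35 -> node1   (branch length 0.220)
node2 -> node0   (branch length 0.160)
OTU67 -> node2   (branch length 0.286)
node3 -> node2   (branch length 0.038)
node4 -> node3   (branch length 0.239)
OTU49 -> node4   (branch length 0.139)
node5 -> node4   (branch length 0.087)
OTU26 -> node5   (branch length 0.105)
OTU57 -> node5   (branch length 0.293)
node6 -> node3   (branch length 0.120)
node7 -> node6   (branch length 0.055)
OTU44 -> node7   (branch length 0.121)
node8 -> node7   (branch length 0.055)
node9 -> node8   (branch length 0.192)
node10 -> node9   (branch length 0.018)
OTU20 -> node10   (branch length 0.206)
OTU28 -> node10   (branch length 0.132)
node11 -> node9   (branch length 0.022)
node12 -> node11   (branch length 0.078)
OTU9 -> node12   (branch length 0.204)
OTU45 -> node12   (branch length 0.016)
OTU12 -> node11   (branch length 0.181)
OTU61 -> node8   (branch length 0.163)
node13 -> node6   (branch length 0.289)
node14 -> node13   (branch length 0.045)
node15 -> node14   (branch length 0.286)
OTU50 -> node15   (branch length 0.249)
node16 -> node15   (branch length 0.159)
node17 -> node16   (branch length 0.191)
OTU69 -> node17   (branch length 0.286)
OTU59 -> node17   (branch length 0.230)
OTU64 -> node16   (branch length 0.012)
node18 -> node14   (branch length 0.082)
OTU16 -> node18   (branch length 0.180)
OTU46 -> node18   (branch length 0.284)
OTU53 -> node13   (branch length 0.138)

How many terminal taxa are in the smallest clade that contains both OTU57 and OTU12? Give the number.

The MRCA of OTU57 and OTU12 is the node subtending ((OTU49,(OTU26,OTU57)),((OTU44,(((OTU20,OTU28),((OTU9,OTU45),OTU12)),OTU61)),(((OTU50,((OTU69,OTU59),OTU64)),(OTU16,OTU46)),OTU53))).
That clade contains 17 terminal taxa: OTU12, OTU16, OTU20, OTU26, OTU28, OTU44, OTU45, OTU46, OTU49, OTU50, OTU53, OTU57, OTU59, OTU61, OTU64, OTU69, OTU9.

17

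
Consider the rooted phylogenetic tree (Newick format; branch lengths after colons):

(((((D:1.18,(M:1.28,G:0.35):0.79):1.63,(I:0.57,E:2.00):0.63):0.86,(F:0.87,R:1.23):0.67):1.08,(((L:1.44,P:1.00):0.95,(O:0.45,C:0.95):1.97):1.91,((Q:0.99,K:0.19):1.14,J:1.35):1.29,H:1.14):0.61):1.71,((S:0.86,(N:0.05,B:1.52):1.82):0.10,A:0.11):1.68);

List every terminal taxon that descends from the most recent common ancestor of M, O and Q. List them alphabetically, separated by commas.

C, D, E, F, G, H, I, J, K, L, M, O, P, Q, R

Tracing M: it sits inside (M,G).
Tracing O: it sits inside (O,C).
Tracing Q: it sits inside (Q,K).
The smallest clade enclosing all 3 is ((((D,(M,G)),(I,E)),(F,R)),(((L,P),(O,C)),((Q,K),J),H)); the answer is its 15 terminal taxa in alphabetical order.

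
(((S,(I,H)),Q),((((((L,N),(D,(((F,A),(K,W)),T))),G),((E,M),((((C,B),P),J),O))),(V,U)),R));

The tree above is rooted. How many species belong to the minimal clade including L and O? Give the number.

16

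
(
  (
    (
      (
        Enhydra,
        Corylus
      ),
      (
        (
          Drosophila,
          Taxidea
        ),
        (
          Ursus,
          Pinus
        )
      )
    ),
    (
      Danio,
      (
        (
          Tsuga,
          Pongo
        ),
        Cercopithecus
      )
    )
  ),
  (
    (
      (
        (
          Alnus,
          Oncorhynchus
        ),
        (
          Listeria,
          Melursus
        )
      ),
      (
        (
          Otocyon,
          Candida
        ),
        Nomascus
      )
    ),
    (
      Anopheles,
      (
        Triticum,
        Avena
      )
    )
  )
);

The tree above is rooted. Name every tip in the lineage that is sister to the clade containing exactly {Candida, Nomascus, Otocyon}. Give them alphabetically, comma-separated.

The clade containing exactly {Candida, Nomascus, Otocyon} attaches to the tree at the node subtending (((Alnus,Oncorhynchus),(Listeria,Melursus)),((Otocyon,Candida),Nomascus)).
The other lineage descending from that same node — the sister group — is ((Alnus,Oncorhynchus),(Listeria,Melursus)); its 4 tips in alphabetical order are the answer.

Alnus, Listeria, Melursus, Oncorhynchus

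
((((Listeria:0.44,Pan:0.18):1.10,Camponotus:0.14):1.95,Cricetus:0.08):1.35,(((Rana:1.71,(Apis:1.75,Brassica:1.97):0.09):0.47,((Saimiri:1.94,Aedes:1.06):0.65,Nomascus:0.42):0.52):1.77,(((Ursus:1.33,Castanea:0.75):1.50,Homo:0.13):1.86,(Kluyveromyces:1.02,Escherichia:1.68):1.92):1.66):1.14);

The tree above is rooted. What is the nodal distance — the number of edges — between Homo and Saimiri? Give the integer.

7

The MRCA of Homo and Saimiri is the node subtending (((Rana,(Apis,Brassica)),((Saimiri,Aedes),Nomascus)),(((Ursus,Castanea),Homo),(Kluyveromyces,Escherichia))).
From Homo up to that node: 3 branches. From Saimiri up to the same node: 4 branches. Total: 3 + 4 = 7.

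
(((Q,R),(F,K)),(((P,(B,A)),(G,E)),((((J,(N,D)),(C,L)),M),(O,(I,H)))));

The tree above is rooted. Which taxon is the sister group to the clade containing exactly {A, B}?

P

The clade containing exactly {A, B} attaches to the tree at the node subtending (P,(B,A)).
The other lineage descending from that same node — the sister group — is the single tip P.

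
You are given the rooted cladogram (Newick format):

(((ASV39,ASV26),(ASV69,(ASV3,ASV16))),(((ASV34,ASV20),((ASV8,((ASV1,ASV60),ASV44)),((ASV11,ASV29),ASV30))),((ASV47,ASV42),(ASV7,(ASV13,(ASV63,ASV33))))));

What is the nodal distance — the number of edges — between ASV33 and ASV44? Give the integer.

The MRCA of ASV33 and ASV44 is the node subtending (((ASV34,ASV20),((ASV8,((ASV1,ASV60),ASV44)),((ASV11,ASV29),ASV30))),((ASV47,ASV42),(ASV7,(ASV13,(ASV63,ASV33))))).
From ASV33 up to that node: 5 branches. From ASV44 up to the same node: 5 branches. Total: 5 + 5 = 10.

10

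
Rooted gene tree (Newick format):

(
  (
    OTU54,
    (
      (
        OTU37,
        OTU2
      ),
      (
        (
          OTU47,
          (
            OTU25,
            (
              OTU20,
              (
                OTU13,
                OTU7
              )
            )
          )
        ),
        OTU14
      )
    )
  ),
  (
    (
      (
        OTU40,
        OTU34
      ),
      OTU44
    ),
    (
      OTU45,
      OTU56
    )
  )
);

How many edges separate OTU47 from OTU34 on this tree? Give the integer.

The MRCA of OTU47 and OTU34 is the root of the tree.
From OTU47 up to that node: 5 branches. From OTU34 up to the same node: 4 branches. Total: 5 + 4 = 9.

9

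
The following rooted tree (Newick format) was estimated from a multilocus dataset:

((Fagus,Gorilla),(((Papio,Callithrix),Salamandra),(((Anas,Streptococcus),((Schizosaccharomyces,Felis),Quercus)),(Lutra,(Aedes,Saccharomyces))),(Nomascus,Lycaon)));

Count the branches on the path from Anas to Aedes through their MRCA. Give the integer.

6

The MRCA of Anas and Aedes is the node subtending (((Anas,Streptococcus),((Schizosaccharomyces,Felis),Quercus)),(Lutra,(Aedes,Saccharomyces))).
From Anas up to that node: 3 branches. From Aedes up to the same node: 3 branches. Total: 3 + 3 = 6.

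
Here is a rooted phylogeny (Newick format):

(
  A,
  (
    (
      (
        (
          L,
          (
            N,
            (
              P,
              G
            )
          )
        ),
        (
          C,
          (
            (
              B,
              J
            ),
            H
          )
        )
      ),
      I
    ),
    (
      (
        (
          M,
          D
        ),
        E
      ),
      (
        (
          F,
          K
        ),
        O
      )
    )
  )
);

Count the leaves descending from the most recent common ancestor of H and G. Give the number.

8

The MRCA of H and G is the node subtending ((L,(N,(P,G))),(C,((B,J),H))).
That clade contains 8 terminal taxa: B, C, G, H, J, L, N, P.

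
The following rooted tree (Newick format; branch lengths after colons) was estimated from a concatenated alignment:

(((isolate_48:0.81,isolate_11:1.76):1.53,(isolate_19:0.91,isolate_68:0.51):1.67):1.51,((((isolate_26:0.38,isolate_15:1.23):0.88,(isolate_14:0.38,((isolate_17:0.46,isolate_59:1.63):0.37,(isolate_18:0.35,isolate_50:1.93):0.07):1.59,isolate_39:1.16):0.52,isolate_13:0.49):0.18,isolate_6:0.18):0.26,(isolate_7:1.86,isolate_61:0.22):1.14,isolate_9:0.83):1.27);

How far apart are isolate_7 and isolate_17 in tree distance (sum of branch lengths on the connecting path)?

6.38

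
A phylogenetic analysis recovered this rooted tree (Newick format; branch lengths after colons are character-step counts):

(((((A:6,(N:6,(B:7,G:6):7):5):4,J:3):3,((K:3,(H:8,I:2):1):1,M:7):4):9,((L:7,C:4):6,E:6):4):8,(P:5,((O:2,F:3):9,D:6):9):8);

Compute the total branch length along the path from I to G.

The path runs I → … → MRCA → … → G; the MRCA is the node subtending (((A,(N,(B,G))),J),((K,(H,I)),M)).
Branch lengths along that path: 2 + 1 + 1 + 4 + 3 + 4 + 5 + 7 + 6 = 33.

33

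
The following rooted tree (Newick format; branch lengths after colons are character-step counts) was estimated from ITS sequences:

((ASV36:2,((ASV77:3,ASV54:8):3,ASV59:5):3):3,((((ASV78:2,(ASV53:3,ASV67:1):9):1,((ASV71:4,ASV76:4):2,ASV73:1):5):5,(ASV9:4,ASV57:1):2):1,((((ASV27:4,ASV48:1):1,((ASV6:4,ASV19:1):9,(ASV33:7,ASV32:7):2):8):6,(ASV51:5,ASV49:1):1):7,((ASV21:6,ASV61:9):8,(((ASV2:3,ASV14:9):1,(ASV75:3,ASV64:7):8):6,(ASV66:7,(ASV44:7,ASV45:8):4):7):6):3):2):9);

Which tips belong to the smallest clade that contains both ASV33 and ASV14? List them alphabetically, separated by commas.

Tracing ASV33: it sits inside (ASV33,ASV32).
Tracing ASV14: it sits inside (ASV2,ASV14).
The smallest clade enclosing both is ((((ASV27,ASV48),((ASV6,ASV19),(ASV33,ASV32))),(ASV51,ASV49)),((ASV21,ASV61),(((ASV2,ASV14),(ASV75,ASV64)),(ASV66,(ASV44,ASV45))))); the answer is its 17 terminal taxa in alphabetical order.

ASV14, ASV19, ASV2, ASV21, ASV27, ASV32, ASV33, ASV44, ASV45, ASV48, ASV49, ASV51, ASV6, ASV61, ASV64, ASV66, ASV75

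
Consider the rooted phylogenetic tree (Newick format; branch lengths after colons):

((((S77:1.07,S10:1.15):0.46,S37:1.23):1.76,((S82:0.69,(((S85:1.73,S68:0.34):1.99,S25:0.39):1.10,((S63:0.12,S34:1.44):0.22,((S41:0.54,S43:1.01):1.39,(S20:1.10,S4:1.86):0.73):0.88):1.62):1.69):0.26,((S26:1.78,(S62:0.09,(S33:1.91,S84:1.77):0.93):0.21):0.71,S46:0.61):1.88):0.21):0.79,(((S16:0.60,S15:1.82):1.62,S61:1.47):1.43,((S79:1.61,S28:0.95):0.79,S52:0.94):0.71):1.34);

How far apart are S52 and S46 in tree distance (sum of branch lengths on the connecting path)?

The path runs S52 → … → MRCA → … → S46; the MRCA is the root of the tree.
Branch lengths along that path: 0.94 + 0.71 + 1.34 + 0.79 + 0.21 + 1.88 + 0.61 = 6.48.

6.48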